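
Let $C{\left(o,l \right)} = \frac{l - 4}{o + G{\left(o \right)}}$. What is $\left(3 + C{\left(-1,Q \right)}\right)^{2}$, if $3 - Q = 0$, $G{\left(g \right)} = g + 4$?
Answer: $\frac{25}{4} \approx 6.25$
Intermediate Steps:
$G{\left(g \right)} = 4 + g$
$Q = 3$ ($Q = 3 - 0 = 3 + 0 = 3$)
$C{\left(o,l \right)} = \frac{-4 + l}{4 + 2 o}$ ($C{\left(o,l \right)} = \frac{l - 4}{o + \left(4 + o\right)} = \frac{-4 + l}{4 + 2 o}$)
$\left(3 + C{\left(-1,Q \right)}\right)^{2} = \left(3 + \frac{-4 + 3}{2 \left(2 - 1\right)}\right)^{2} = \left(3 + \frac{1}{2} \cdot 1^{-1} \left(-1\right)\right)^{2} = \left(3 + \frac{1}{2} \cdot 1 \left(-1\right)\right)^{2} = \left(3 - \frac{1}{2}\right)^{2} = \left(\frac{5}{2}\right)^{2} = \frac{25}{4}$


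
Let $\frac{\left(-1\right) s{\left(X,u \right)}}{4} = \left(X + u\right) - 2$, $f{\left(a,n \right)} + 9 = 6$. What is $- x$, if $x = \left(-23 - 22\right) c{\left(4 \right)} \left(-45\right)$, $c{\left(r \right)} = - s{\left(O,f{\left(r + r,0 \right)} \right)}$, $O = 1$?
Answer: $32400$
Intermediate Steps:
$f{\left(a,n \right)} = -3$ ($f{\left(a,n \right)} = -9 + 6 = -3$)
$s{\left(X,u \right)} = 8 - 4 X - 4 u$ ($s{\left(X,u \right)} = - 4 \left(\left(X + u\right) - 2\right) = - 4 \left(-2 + X + u\right) = 8 - 4 X - 4 u$)
$c{\left(r \right)} = -16$ ($c{\left(r \right)} = - (8 - 4 - -12) = - (8 - 4 + 12) = \left(-1\right) 16 = -16$)
$x = -32400$ ($x = \left(-23 - 22\right) \left(-16\right) \left(-45\right) = \left(-45\right) \left(-16\right) \left(-45\right) = 720 \left(-45\right) = -32400$)
$- x = \left(-1\right) \left(-32400\right) = 32400$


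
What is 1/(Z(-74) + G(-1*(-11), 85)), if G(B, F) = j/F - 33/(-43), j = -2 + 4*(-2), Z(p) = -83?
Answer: -731/60198 ≈ -0.012143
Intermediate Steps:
j = -10 (j = -2 - 8 = -10)
G(B, F) = 33/43 - 10/F (G(B, F) = -10/F - 33/(-43) = -10/F - 33*(-1/43) = -10/F + 33/43 = 33/43 - 10/F)
1/(Z(-74) + G(-1*(-11), 85)) = 1/(-83 + (33/43 - 10/85)) = 1/(-83 + (33/43 - 10*1/85)) = 1/(-83 + (33/43 - 2/17)) = 1/(-83 + 475/731) = 1/(-60198/731) = -731/60198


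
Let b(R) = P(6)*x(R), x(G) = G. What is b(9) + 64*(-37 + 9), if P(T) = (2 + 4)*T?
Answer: -1468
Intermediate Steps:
P(T) = 6*T
b(R) = 36*R (b(R) = (6*6)*R = 36*R)
b(9) + 64*(-37 + 9) = 36*9 + 64*(-37 + 9) = 324 + 64*(-28) = 324 - 1792 = -1468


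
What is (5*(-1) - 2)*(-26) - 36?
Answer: 146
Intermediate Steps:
(5*(-1) - 2)*(-26) - 36 = (-5 - 2)*(-26) - 36 = -7*(-26) - 36 = 182 - 36 = 146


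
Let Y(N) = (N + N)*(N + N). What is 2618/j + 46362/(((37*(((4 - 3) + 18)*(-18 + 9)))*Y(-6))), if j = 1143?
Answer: 43189567/19284696 ≈ 2.2396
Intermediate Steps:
Y(N) = 4*N**2 (Y(N) = (2*N)*(2*N) = 4*N**2)
2618/j + 46362/(((37*(((4 - 3) + 18)*(-18 + 9)))*Y(-6))) = 2618/1143 + 46362/(((37*(((4 - 3) + 18)*(-18 + 9)))*(4*(-6)**2))) = 2618*(1/1143) + 46362/(((37*((1 + 18)*(-9)))*(4*36))) = 2618/1143 + 46362/(((37*(19*(-9)))*144)) = 2618/1143 + 46362/(((37*(-171))*144)) = 2618/1143 + 46362/((-6327*144)) = 2618/1143 + 46362/(-911088) = 2618/1143 + 46362*(-1/911088) = 2618/1143 - 7727/151848 = 43189567/19284696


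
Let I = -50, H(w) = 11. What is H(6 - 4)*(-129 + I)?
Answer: -1969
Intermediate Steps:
H(6 - 4)*(-129 + I) = 11*(-129 - 50) = 11*(-179) = -1969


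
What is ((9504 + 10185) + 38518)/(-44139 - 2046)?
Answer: -58207/46185 ≈ -1.2603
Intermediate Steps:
((9504 + 10185) + 38518)/(-44139 - 2046) = (19689 + 38518)/(-46185) = 58207*(-1/46185) = -58207/46185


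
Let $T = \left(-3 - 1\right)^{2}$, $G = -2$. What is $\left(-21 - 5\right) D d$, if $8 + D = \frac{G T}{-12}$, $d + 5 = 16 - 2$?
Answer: $1248$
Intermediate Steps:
$T = 16$ ($T = \left(-4\right)^{2} = 16$)
$d = 9$ ($d = -5 + \left(16 - 2\right) = -5 + 14 = 9$)
$D = - \frac{16}{3}$ ($D = -8 + \frac{\left(-2\right) 16}{-12} = -8 - - \frac{8}{3} = -8 + \frac{8}{3} = - \frac{16}{3} \approx -5.3333$)
$\left(-21 - 5\right) D d = \left(-21 - 5\right) \left(- \frac{16}{3}\right) 9 = \left(-26\right) \left(- \frac{16}{3}\right) 9 = \frac{416}{3} \cdot 9 = 1248$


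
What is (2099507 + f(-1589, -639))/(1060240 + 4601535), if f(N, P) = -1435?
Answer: 2098072/5661775 ≈ 0.37057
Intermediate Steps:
(2099507 + f(-1589, -639))/(1060240 + 4601535) = (2099507 - 1435)/(1060240 + 4601535) = 2098072/5661775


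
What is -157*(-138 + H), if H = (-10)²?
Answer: 5966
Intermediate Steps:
H = 100
-157*(-138 + H) = -157*(-138 + 100) = -157*(-38) = 5966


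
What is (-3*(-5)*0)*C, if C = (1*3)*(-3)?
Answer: 0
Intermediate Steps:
C = -9 (C = 3*(-3) = -9)
(-3*(-5)*0)*C = (-3*(-5)*0)*(-9) = (15*0)*(-9) = 0*(-9) = 0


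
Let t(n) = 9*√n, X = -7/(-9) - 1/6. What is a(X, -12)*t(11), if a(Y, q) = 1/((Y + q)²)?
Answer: 2916*√11/42025 ≈ 0.23013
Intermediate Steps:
X = 11/18 (X = -7*(-⅑) - 1*⅙ = 7/9 - ⅙ = 11/18 ≈ 0.61111)
a(Y, q) = (Y + q)⁻²
a(X, -12)*t(11) = (9*√11)/(11/18 - 12)² = (9*√11)/(-205/18)² = 324*(9*√11)/42025 = 2916*√11/42025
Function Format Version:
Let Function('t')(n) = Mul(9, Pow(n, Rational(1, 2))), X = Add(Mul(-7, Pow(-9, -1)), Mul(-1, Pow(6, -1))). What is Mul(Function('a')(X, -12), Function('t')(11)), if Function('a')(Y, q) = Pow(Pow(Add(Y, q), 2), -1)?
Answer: Mul(Rational(2916, 42025), Pow(11, Rational(1, 2))) ≈ 0.23013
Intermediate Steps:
X = Rational(11, 18) (X = Add(Mul(-7, Rational(-1, 9)), Mul(-1, Rational(1, 6))) = Add(Rational(7, 9), Rational(-1, 6)) = Rational(11, 18) ≈ 0.61111)
Function('a')(Y, q) = Pow(Add(Y, q), -2)
Mul(Function('a')(X, -12), Function('t')(11)) = Mul(Pow(Add(Rational(11, 18), -12), -2), Mul(9, Pow(11, Rational(1, 2)))) = Mul(Pow(Rational(-205, 18), -2), Mul(9, Pow(11, Rational(1, 2)))) = Mul(Rational(324, 42025), Mul(9, Pow(11, Rational(1, 2)))) = Mul(Rational(2916, 42025), Pow(11, Rational(1, 2)))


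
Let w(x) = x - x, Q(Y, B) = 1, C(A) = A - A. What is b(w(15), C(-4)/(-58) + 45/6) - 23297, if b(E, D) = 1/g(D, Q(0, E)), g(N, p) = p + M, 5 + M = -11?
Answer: -349456/15 ≈ -23297.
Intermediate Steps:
C(A) = 0
M = -16 (M = -5 - 11 = -16)
g(N, p) = -16 + p (g(N, p) = p - 16 = -16 + p)
w(x) = 0
b(E, D) = -1/15 (b(E, D) = 1/(-16 + 1) = 1/(-15) = -1/15)
b(w(15), C(-4)/(-58) + 45/6) - 23297 = -1/15 - 23297 = -349456/15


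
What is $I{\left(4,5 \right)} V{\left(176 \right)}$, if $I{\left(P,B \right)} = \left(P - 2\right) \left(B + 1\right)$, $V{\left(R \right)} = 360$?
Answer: $4320$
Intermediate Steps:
$I{\left(P,B \right)} = \left(1 + B\right) \left(-2 + P\right)$ ($I{\left(P,B \right)} = \left(-2 + P\right) \left(1 + B\right) = \left(1 + B\right) \left(-2 + P\right)$)
$I{\left(4,5 \right)} V{\left(176 \right)} = \left(-2 + 4 - 10 + 5 \cdot 4\right) 360 = \left(-2 + 4 - 10 + 20\right) 360 = 12 \cdot 360 = 4320$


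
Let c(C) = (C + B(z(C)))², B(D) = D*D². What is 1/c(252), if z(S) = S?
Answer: 1/256104330627600 ≈ 3.9047e-15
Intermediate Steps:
B(D) = D³
c(C) = (C + C³)²
1/c(252) = 1/(252²*(1 + 252²)²) = 1/(63504*(1 + 63504)²) = 1/(63504*63505²) = 1/(63504*4032885025) = 1/256104330627600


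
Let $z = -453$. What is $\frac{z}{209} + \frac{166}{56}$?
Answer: $\frac{4663}{5852} \approx 0.79682$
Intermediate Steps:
$\frac{z}{209} + \frac{166}{56} = - \frac{453}{209} + \frac{166}{56} = \left(-453\right) \frac{1}{209} + 166 \cdot \frac{1}{56} = - \frac{453}{209} + \frac{83}{28} = \frac{4663}{5852}$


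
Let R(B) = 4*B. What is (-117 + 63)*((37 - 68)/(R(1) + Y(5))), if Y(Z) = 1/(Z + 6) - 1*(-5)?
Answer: 9207/50 ≈ 184.14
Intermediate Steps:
Y(Z) = 5 + 1/(6 + Z) (Y(Z) = 1/(6 + Z) + 5 = 5 + 1/(6 + Z))
(-117 + 63)*((37 - 68)/(R(1) + Y(5))) = (-117 + 63)*((37 - 68)/(4*1 + (31 + 5*5)/(6 + 5))) = -(-1674)/(4 + (31 + 25)/11) = -(-1674)/(4 + (1/11)*56) = -(-1674)/(4 + 56/11) = -(-1674)/100/11 = -(-1674)*11/100 = -54*(-341/100) = 9207/50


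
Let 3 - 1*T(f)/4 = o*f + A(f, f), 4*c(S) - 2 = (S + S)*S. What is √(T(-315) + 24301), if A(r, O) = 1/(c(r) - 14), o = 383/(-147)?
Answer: √281670673812297/115731 ≈ 145.02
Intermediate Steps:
c(S) = ½ + S²/2 (c(S) = ½ + ((S + S)*S)/4 = ½ + ((2*S)*S)/4 = ½ + (2*S²)/4 = ½ + S²/2)
o = -383/147 (o = 383*(-1/147) = -383/147 ≈ -2.6054)
A(r, O) = 1/(-27/2 + r²/2) (A(r, O) = 1/((½ + r²/2) - 14) = 1/(-27/2 + r²/2))
T(f) = 12 - 8/(-27 + f²) + 1532*f/147 (T(f) = 12 - 4*(-383*f/147 + 2/(-27 + f²)) = 12 - 4*(2/(-27 + f²) - 383*f/147) = 12 + (-8/(-27 + f²) + 1532*f/147) = 12 - 8/(-27 + f²) + 1532*f/147)
√(T(-315) + 24301) = √(4*(-294 + (-27 + (-315)²)*(441 + 383*(-315)))/(147*(-27 + (-315)²)) + 24301) = √(4*(-294 + (-27 + 99225)*(441 - 120645))/(147*(-27 + 99225)) + 24301) = √((4/147)*(-294 + 99198*(-120204))/99198 + 24301) = √((4/147)*(1/99198)*(-294 - 11923996392) + 24301) = √((4/147)*(1/99198)*(-11923996686) + 24301) = √(-1135618732/347193 + 24301) = √(7301518361/347193) = √281670673812297/115731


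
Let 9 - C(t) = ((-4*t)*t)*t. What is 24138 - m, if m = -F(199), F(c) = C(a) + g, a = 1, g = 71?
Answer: 24222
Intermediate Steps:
C(t) = 9 + 4*t³ (C(t) = 9 - (-4*t)*t*t = 9 - (-4*t²)*t = 9 - (-4)*t³ = 9 + 4*t³)
F(c) = 84 (F(c) = (9 + 4*1³) + 71 = (9 + 4*1) + 71 = (9 + 4) + 71 = 13 + 71 = 84)
m = -84 (m = -1*84 = -84)
24138 - m = 24138 - 1*(-84) = 24138 + 84 = 24222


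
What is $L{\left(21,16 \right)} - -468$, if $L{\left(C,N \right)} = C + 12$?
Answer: $501$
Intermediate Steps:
$L{\left(C,N \right)} = 12 + C$
$L{\left(21,16 \right)} - -468 = \left(12 + 21\right) - -468 = 33 + 468 = 501$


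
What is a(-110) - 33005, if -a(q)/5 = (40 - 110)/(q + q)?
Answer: -726145/22 ≈ -33007.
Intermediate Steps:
a(q) = 175/q (a(q) = -5*(40 - 110)/(q + q) = -(-350)/(2*q) = -(-350)*1/(2*q) = -(-175)/q = 175/q)
a(-110) - 33005 = 175/(-110) - 33005 = 175*(-1/110) - 33005 = -35/22 - 33005 = -726145/22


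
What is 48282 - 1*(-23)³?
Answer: 60449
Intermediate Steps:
48282 - 1*(-23)³ = 48282 - 1*(-12167) = 48282 + 12167 = 60449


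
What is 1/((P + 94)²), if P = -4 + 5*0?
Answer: 1/8100 ≈ 0.00012346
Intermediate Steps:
P = -4 (P = -4 + 0 = -4)
1/((P + 94)²) = 1/((-4 + 94)²) = 1/(90²) = 1/8100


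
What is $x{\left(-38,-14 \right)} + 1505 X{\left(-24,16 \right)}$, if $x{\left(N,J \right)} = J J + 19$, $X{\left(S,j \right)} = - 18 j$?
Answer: $-433225$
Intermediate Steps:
$x{\left(N,J \right)} = 19 + J^{2}$ ($x{\left(N,J \right)} = J^{2} + 19 = 19 + J^{2}$)
$x{\left(-38,-14 \right)} + 1505 X{\left(-24,16 \right)} = \left(19 + \left(-14\right)^{2}\right) + 1505 \left(\left(-18\right) 16\right) = \left(19 + 196\right) + 1505 \left(-288\right) = 215 - 433440 = -433225$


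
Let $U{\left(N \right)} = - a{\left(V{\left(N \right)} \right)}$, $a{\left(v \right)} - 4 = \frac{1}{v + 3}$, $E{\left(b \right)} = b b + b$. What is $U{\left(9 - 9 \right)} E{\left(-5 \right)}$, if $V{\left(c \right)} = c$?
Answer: $- \frac{260}{3} \approx -86.667$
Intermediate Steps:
$E{\left(b \right)} = b + b^{2}$ ($E{\left(b \right)} = b^{2} + b = b + b^{2}$)
$a{\left(v \right)} = 4 + \frac{1}{3 + v}$ ($a{\left(v \right)} = 4 + \frac{1}{v + 3} = 4 + \frac{1}{3 + v}$)
$U{\left(N \right)} = - \frac{13 + 4 N}{3 + N}$
$U{\left(9 - 9 \right)} E{\left(-5 \right)} = \frac{-13 - 4 \left(9 - 9\right)}{3 + \left(9 - 9\right)} \left(- 5 \left(1 - 5\right)\right) = \frac{-13 - 4 \left(9 - 9\right)}{3 + \left(9 - 9\right)} \left(\left(-5\right) \left(-4\right)\right) = \frac{-13 - 0}{3 + 0} \cdot 20 = \frac{-13 + 0}{3} \cdot 20 = \frac{1}{3} \left(-13\right) 20 = \left(- \frac{13}{3}\right) 20 = - \frac{260}{3}$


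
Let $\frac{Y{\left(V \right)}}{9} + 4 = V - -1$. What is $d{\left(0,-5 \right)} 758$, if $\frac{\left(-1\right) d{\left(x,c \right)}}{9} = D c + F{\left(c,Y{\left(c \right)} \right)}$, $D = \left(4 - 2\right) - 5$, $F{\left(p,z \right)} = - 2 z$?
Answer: $-1084698$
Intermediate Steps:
$Y{\left(V \right)} = -27 + 9 V$ ($Y{\left(V \right)} = -36 + 9 \left(V - -1\right) = -36 + 9 \left(V + 1\right) = -36 + 9 \left(1 + V\right) = -36 + \left(9 + 9 V\right) = -27 + 9 V$)
$D = -3$ ($D = 2 - 5 = -3$)
$d{\left(x,c \right)} = -486 + 189 c$ ($d{\left(x,c \right)} = - 9 \left(- 3 c - 2 \left(-27 + 9 c\right)\right) = - 9 \left(- 3 c - \left(-54 + 18 c\right)\right) = - 9 \left(54 - 21 c\right) = -486 + 189 c$)
$d{\left(0,-5 \right)} 758 = \left(-486 + 189 \left(-5\right)\right) 758 = \left(-486 - 945\right) 758 = \left(-1431\right) 758 = -1084698$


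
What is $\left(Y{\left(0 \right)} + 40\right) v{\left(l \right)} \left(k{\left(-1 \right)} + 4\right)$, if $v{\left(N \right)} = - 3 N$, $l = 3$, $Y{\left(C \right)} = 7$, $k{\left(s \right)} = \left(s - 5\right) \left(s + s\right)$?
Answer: $-6768$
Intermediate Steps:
$k{\left(s \right)} = 2 s \left(-5 + s\right)$ ($k{\left(s \right)} = \left(-5 + s\right) 2 s = 2 s \left(-5 + s\right)$)
$\left(Y{\left(0 \right)} + 40\right) v{\left(l \right)} \left(k{\left(-1 \right)} + 4\right) = \left(7 + 40\right) \left(-3\right) 3 \left(2 \left(-1\right) \left(-5 - 1\right) + 4\right) = 47 \left(- 9 \left(2 \left(-1\right) \left(-6\right) + 4\right)\right) = 47 \left(- 9 \left(12 + 4\right)\right) = 47 \left(\left(-9\right) 16\right) = 47 \left(-144\right) = -6768$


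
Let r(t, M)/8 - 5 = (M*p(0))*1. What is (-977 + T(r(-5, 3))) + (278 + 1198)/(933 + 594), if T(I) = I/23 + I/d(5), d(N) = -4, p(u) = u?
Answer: -11523133/11707 ≈ -984.29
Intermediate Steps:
r(t, M) = 40 (r(t, M) = 40 + 8*((M*0)*1) = 40 + 8*(0*1) = 40 + 8*0 = 40 + 0 = 40)
T(I) = -19*I/92 (T(I) = I/23 + I/(-4) = I*(1/23) + I*(-1/4) = I/23 - I/4 = -19*I/92)
(-977 + T(r(-5, 3))) + (278 + 1198)/(933 + 594) = (-977 - 19/92*40) + (278 + 1198)/(933 + 594) = (-977 - 190/23) + 1476/1527 = -22661/23 + 1476*(1/1527) = -22661/23 + 492/509 = -11523133/11707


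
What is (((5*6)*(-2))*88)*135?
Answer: -712800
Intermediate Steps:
(((5*6)*(-2))*88)*135 = ((30*(-2))*88)*135 = -60*88*135 = -5280*135 = -712800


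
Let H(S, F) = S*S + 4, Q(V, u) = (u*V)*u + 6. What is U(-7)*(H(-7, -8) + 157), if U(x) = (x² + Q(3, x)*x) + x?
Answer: -216090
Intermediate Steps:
Q(V, u) = 6 + V*u² (Q(V, u) = (V*u)*u + 6 = V*u² + 6 = 6 + V*u²)
H(S, F) = 4 + S² (H(S, F) = S² + 4 = 4 + S²)
U(x) = x + x² + x*(6 + 3*x²) (U(x) = (x² + (6 + 3*x²)*x) + x = (x² + x*(6 + 3*x²)) + x = x + x² + x*(6 + 3*x²))
U(-7)*(H(-7, -8) + 157) = (-7*(7 - 7 + 3*(-7)²))*((4 + (-7)²) + 157) = (-7*(7 - 7 + 3*49))*((4 + 49) + 157) = (-7*(7 - 7 + 147))*(53 + 157) = -7*147*210 = -1029*210 = -216090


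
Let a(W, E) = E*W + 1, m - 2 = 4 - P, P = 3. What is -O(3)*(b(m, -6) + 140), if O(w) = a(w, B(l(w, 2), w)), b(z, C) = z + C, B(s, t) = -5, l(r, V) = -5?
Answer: 1918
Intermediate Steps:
m = 3 (m = 2 + (4 - 1*3) = 2 + (4 - 3) = 2 + 1 = 3)
a(W, E) = 1 + E*W
b(z, C) = C + z
O(w) = 1 - 5*w
-O(3)*(b(m, -6) + 140) = -(1 - 5*3)*((-6 + 3) + 140) = -(1 - 15)*(-3 + 140) = -(-14)*137 = -1*(-1918) = 1918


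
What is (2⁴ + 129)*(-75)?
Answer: -10875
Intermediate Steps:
(2⁴ + 129)*(-75) = (16 + 129)*(-75) = 145*(-75) = -10875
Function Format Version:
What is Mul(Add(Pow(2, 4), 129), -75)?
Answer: -10875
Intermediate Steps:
Mul(Add(Pow(2, 4), 129), -75) = Mul(Add(16, 129), -75) = Mul(145, -75) = -10875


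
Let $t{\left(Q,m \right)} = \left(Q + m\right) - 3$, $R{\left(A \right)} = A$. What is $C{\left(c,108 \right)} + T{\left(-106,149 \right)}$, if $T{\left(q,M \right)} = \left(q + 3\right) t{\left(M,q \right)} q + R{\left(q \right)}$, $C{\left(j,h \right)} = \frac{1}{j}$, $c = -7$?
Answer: $\frac{3056297}{7} \approx 4.3661 \cdot 10^{5}$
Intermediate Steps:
$t{\left(Q,m \right)} = -3 + Q + m$
$T{\left(q,M \right)} = q + q \left(3 + q\right) \left(-3 + M + q\right)$ ($T{\left(q,M \right)} = \left(q + 3\right) \left(-3 + M + q\right) q + q = \left(3 + q\right) \left(-3 + M + q\right) q + q = q \left(3 + q\right) \left(-3 + M + q\right) + q = q + q \left(3 + q\right) \left(-3 + M + q\right)$)
$C{\left(c,108 \right)} + T{\left(-106,149 \right)} = \frac{1}{-7} - 106 \left(-8 + \left(-106\right)^{2} + 3 \cdot 149 + 149 \left(-106\right)\right) = - \frac{1}{7} - 106 \left(-8 + 11236 + 447 - 15794\right) = - \frac{1}{7} - -436614 = - \frac{1}{7} + 436614 = \frac{3056297}{7}$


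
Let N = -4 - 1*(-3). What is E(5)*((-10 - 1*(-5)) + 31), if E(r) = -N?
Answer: 26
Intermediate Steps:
N = -1 (N = -4 + 3 = -1)
E(r) = 1 (E(r) = -1*(-1) = 1)
E(5)*((-10 - 1*(-5)) + 31) = 1*((-10 - 1*(-5)) + 31) = 1*((-10 + 5) + 31) = 1*(-5 + 31) = 1*26 = 26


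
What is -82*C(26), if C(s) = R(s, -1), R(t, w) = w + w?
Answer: 164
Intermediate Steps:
R(t, w) = 2*w
C(s) = -2 (C(s) = 2*(-1) = -2)
-82*C(26) = -82*(-2) = 164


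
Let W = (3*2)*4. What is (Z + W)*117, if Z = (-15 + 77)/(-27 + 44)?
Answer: 54990/17 ≈ 3234.7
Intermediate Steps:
W = 24 (W = 6*4 = 24)
Z = 62/17 ≈ 3.6471
(Z + W)*117 = (62/17 + 24)*117 = (470/17)*117 = 54990/17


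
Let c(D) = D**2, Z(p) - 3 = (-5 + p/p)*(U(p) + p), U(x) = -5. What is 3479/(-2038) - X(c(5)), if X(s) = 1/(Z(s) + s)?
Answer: -89435/52988 ≈ -1.6878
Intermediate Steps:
Z(p) = 23 - 4*p (Z(p) = 3 + (-5 + p/p)*(-5 + p) = 3 + (-5 + 1)*(-5 + p) = 3 - 4*(-5 + p) = 3 + (20 - 4*p) = 23 - 4*p)
X(s) = 1/(23 - 3*s) (X(s) = 1/((23 - 4*s) + s) = 1/(23 - 3*s))
3479/(-2038) - X(c(5)) = 3479/(-2038) - (-1)/(-23 + 3*5**2) = 3479*(-1/2038) - (-1)/(-23 + 3*25) = -3479/2038 - (-1)/(-23 + 75) = -3479/2038 - (-1)/52 = -3479/2038 - 1*(-1/52) = -3479/2038 + 1/52 = -89435/52988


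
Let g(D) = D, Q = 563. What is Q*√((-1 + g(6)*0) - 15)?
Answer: 2252*I ≈ 2252.0*I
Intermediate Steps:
Q*√((-1 + g(6)*0) - 15) = 563*√((-1 + 6*0) - 15) = 563*√((-1 + 0) - 15) = 563*√(-1 - 15) = 563*√(-16) = 563*(4*I) = 2252*I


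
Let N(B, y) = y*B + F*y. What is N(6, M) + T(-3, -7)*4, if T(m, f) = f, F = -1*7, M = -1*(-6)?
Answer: -34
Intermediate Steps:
M = 6
F = -7
N(B, y) = -7*y + B*y (N(B, y) = y*B - 7*y = B*y - 7*y = -7*y + B*y)
N(6, M) + T(-3, -7)*4 = 6*(-7 + 6) - 7*4 = 6*(-1) - 28 = -6 - 28 = -34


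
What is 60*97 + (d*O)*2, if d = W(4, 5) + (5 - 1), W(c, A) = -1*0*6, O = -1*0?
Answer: 5820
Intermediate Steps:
O = 0
W(c, A) = 0 (W(c, A) = 0*6 = 0)
d = 4 (d = 0 + (5 - 1) = 0 + 4 = 4)
60*97 + (d*O)*2 = 60*97 + (4*0)*2 = 5820 + 0*2 = 5820 + 0 = 5820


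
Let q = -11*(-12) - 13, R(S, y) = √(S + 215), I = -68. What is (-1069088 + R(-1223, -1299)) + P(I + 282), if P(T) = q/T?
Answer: -228784713/214 + 12*I*√7 ≈ -1.0691e+6 + 31.749*I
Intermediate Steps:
R(S, y) = √(215 + S)
q = 119 (q = 132 - 13 = 119)
P(T) = 119/T
(-1069088 + R(-1223, -1299)) + P(I + 282) = (-1069088 + √(215 - 1223)) + 119/(-68 + 282) = (-1069088 + √(-1008)) + 119/214 = (-1069088 + 12*I*√7) + 119*(1/214) = (-1069088 + 12*I*√7) + 119/214 = -228784713/214 + 12*I*√7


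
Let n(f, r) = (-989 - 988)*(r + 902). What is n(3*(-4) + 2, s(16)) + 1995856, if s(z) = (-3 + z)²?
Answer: -121511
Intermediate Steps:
n(f, r) = -1783254 - 1977*r (n(f, r) = -1977*(902 + r) = -1783254 - 1977*r)
n(3*(-4) + 2, s(16)) + 1995856 = (-1783254 - 1977*(-3 + 16)²) + 1995856 = (-1783254 - 1977*13²) + 1995856 = (-1783254 - 1977*169) + 1995856 = (-1783254 - 334113) + 1995856 = -2117367 + 1995856 = -121511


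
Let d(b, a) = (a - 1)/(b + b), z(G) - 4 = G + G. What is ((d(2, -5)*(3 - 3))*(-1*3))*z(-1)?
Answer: 0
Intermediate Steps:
z(G) = 4 + 2*G (z(G) = 4 + (G + G) = 4 + 2*G)
d(b, a) = (-1 + a)/(2*b) (d(b, a) = (-1 + a)/((2*b)) = (-1 + a)*(1/(2*b)) = (-1 + a)/(2*b))
((d(2, -5)*(3 - 3))*(-1*3))*z(-1) = ((((½)*(-1 - 5)/2)*(3 - 3))*(-1*3))*(4 + 2*(-1)) = ((((½)*(½)*(-6))*0)*(-3))*(4 - 2) = (-3/2*0*(-3))*2 = (0*(-3))*2 = 0*2 = 0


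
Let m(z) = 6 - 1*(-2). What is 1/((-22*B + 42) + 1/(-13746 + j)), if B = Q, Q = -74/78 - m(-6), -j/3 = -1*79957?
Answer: 2939625/702193513 ≈ 0.0041863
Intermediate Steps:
j = 239871 (j = -(-3)*79957 = -3*(-79957) = 239871)
m(z) = 8 (m(z) = 6 + 2 = 8)
Q = -349/39 (Q = -74/78 - 1*8 = -74*1/78 - 8 = -37/39 - 8 = -349/39 ≈ -8.9487)
B = -349/39 ≈ -8.9487
1/((-22*B + 42) + 1/(-13746 + j)) = 1/((-22*(-349/39) + 42) + 1/(-13746 + 239871)) = 1/((7678/39 + 42) + 1/226125) = 1/(9316/39 + 1/226125) = 1/(702193513/2939625) = 2939625/702193513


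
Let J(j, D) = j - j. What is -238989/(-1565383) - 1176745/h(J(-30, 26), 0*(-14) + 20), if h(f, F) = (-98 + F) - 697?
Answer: 368448366962/242634365 ≈ 1518.5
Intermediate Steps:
J(j, D) = 0
h(f, F) = -795 + F
-238989/(-1565383) - 1176745/h(J(-30, 26), 0*(-14) + 20) = -238989/(-1565383) - 1176745/(-795 + (0*(-14) + 20)) = -238989*(-1/1565383) - 1176745/(-795 + (0 + 20)) = 238989/1565383 - 1176745/(-795 + 20) = 238989/1565383 - 1176745/(-775) = 238989/1565383 - 1176745*(-1/775) = 238989/1565383 + 235349/155 = 368448366962/242634365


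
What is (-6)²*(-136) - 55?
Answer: -4951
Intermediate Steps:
(-6)²*(-136) - 55 = 36*(-136) - 55 = -4896 - 55 = -4951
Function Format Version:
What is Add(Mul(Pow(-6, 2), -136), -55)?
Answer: -4951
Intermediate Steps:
Add(Mul(Pow(-6, 2), -136), -55) = Add(Mul(36, -136), -55) = Add(-4896, -55) = -4951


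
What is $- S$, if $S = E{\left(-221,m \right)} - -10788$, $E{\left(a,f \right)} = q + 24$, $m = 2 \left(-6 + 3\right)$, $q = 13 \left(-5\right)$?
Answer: $-10747$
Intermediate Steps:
$q = -65$
$m = -6$ ($m = 2 \left(-3\right) = -6$)
$E{\left(a,f \right)} = -41$ ($E{\left(a,f \right)} = -65 + 24 = -41$)
$S = 10747$ ($S = -41 - -10788 = -41 + 10788 = 10747$)
$- S = \left(-1\right) 10747 = -10747$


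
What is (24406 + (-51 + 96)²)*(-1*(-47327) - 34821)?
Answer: 330546086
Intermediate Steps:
(24406 + (-51 + 96)²)*(-1*(-47327) - 34821) = (24406 + 45²)*(47327 - 34821) = (24406 + 2025)*12506 = 26431*12506 = 330546086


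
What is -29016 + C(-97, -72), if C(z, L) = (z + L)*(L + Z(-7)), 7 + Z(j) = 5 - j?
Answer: -17693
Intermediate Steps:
Z(j) = -2 - j (Z(j) = -7 + (5 - j) = -2 - j)
C(z, L) = (5 + L)*(L + z) (C(z, L) = (z + L)*(L + (-2 - 1*(-7))) = (L + z)*(L + (-2 + 7)) = (L + z)*(L + 5) = (L + z)*(5 + L) = (5 + L)*(L + z))
-29016 + C(-97, -72) = -29016 + ((-72)² + 5*(-72) + 5*(-97) - 72*(-97)) = -29016 + (5184 - 360 - 485 + 6984) = -29016 + 11323 = -17693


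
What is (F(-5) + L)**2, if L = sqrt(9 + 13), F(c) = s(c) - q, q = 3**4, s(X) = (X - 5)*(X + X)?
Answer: 383 + 38*sqrt(22) ≈ 561.24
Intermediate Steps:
s(X) = 2*X*(-5 + X) (s(X) = (-5 + X)*(2*X) = 2*X*(-5 + X))
q = 81
F(c) = -81 + 2*c*(-5 + c) (F(c) = 2*c*(-5 + c) - 1*81 = 2*c*(-5 + c) - 81 = -81 + 2*c*(-5 + c))
L = sqrt(22) ≈ 4.6904
(F(-5) + L)**2 = ((-81 + 2*(-5)*(-5 - 5)) + sqrt(22))**2 = ((-81 + 2*(-5)*(-10)) + sqrt(22))**2 = ((-81 + 100) + sqrt(22))**2 = (19 + sqrt(22))**2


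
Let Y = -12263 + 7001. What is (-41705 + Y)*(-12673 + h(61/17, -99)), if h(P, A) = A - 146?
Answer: 606719706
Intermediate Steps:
h(P, A) = -146 + A
Y = -5262
(-41705 + Y)*(-12673 + h(61/17, -99)) = (-41705 - 5262)*(-12673 + (-146 - 99)) = -46967*(-12673 - 245) = -46967*(-12918) = 606719706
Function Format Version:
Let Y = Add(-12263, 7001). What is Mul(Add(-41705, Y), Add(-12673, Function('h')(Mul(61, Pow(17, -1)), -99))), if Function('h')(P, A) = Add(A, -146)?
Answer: 606719706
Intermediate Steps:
Function('h')(P, A) = Add(-146, A)
Y = -5262
Mul(Add(-41705, Y), Add(-12673, Function('h')(Mul(61, Pow(17, -1)), -99))) = Mul(Add(-41705, -5262), Add(-12673, Add(-146, -99))) = Mul(-46967, Add(-12673, -245)) = Mul(-46967, -12918) = 606719706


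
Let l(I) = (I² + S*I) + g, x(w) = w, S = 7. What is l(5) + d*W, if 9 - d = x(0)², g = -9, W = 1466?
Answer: 13245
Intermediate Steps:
d = 9 (d = 9 - 1*0² = 9 - 1*0 = 9 + 0 = 9)
l(I) = -9 + I² + 7*I (l(I) = (I² + 7*I) - 9 = -9 + I² + 7*I)
l(5) + d*W = (-9 + 5² + 7*5) + 9*1466 = (-9 + 25 + 35) + 13194 = 51 + 13194 = 13245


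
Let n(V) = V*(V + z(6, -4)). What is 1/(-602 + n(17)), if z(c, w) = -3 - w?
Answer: -1/296 ≈ -0.0033784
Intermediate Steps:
n(V) = V*(1 + V) (n(V) = V*(V + (-3 - 1*(-4))) = V*(V + (-3 + 4)) = V*(V + 1) = V*(1 + V))
1/(-602 + n(17)) = 1/(-602 + 17*(1 + 17)) = 1/(-602 + 17*18) = 1/(-602 + 306) = 1/(-296) = -1/296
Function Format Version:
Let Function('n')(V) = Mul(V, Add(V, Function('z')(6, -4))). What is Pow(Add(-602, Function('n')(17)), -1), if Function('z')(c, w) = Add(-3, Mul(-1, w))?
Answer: Rational(-1, 296) ≈ -0.0033784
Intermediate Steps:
Function('n')(V) = Mul(V, Add(1, V)) (Function('n')(V) = Mul(V, Add(V, Add(-3, Mul(-1, -4)))) = Mul(V, Add(V, Add(-3, 4))) = Mul(V, Add(V, 1)) = Mul(V, Add(1, V)))
Pow(Add(-602, Function('n')(17)), -1) = Pow(Add(-602, Mul(17, Add(1, 17))), -1) = Pow(Add(-602, Mul(17, 18)), -1) = Pow(Add(-602, 306), -1) = Pow(-296, -1) = Rational(-1, 296)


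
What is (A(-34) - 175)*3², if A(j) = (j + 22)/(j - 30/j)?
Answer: -884889/563 ≈ -1571.7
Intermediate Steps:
A(j) = (22 + j)/(j - 30/j)
(A(-34) - 175)*3² = (-34*(22 - 34)/(-30 + (-34)²) - 175)*3² = (-34*(-12)/(-30 + 1156) - 175)*9 = (-34*(-12)/1126 - 175)*9 = (-34*1/1126*(-12) - 175)*9 = (204/563 - 175)*9 = -98321/563*9 = -884889/563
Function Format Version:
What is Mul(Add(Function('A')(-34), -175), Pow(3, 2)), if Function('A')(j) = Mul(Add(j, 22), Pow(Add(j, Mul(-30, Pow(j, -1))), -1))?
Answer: Rational(-884889, 563) ≈ -1571.7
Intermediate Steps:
Function('A')(j) = Mul(Pow(Add(j, Mul(-30, Pow(j, -1))), -1), Add(22, j)) (Function('A')(j) = Mul(Add(22, j), Pow(Add(j, Mul(-30, Pow(j, -1))), -1)) = Mul(Pow(Add(j, Mul(-30, Pow(j, -1))), -1), Add(22, j)))
Mul(Add(Function('A')(-34), -175), Pow(3, 2)) = Mul(Add(Mul(-34, Pow(Add(-30, Pow(-34, 2)), -1), Add(22, -34)), -175), Pow(3, 2)) = Mul(Add(Mul(-34, Pow(Add(-30, 1156), -1), -12), -175), 9) = Mul(Add(Mul(-34, Pow(1126, -1), -12), -175), 9) = Mul(Add(Mul(-34, Rational(1, 1126), -12), -175), 9) = Mul(Add(Rational(204, 563), -175), 9) = Mul(Rational(-98321, 563), 9) = Rational(-884889, 563)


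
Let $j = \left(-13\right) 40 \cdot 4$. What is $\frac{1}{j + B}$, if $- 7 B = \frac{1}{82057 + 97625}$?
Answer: $- \frac{1257774}{2616169921} \approx -0.00048077$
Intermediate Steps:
$B = - \frac{1}{1257774}$ ($B = - \frac{1}{7 \left(82057 + 97625\right)} = - \frac{1}{7 \cdot 179682} = \left(- \frac{1}{7}\right) \frac{1}{179682} = - \frac{1}{1257774} \approx -7.9506 \cdot 10^{-7}$)
$j = -2080$ ($j = \left(-520\right) 4 = -2080$)
$\frac{1}{j + B} = \frac{1}{-2080 - \frac{1}{1257774}} = \frac{1}{- \frac{2616169921}{1257774}} = - \frac{1257774}{2616169921}$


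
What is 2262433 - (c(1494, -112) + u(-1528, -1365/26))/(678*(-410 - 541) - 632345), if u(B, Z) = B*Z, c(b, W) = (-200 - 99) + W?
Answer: 2889405300068/1277123 ≈ 2.2624e+6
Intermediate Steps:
c(b, W) = -299 + W
2262433 - (c(1494, -112) + u(-1528, -1365/26))/(678*(-410 - 541) - 632345) = 2262433 - ((-299 - 112) - (-2085720)/26)/(678*(-410 - 541) - 632345) = 2262433 - (-411 - (-2085720)/26)/(678*(-951) - 632345) = 2262433 - (-411 - 1528*(-105/2))/(-644778 - 632345) = 2262433 - (-411 + 80220)/(-1277123) = 2262433 - 79809*(-1)/1277123 = 2262433 - 1*(-79809/1277123) = 2262433 + 79809/1277123 = 2889405300068/1277123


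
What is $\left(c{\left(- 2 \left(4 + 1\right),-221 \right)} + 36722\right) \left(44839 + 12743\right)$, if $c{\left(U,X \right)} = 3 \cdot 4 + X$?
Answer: $2102491566$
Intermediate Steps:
$c{\left(U,X \right)} = 12 + X$
$\left(c{\left(- 2 \left(4 + 1\right),-221 \right)} + 36722\right) \left(44839 + 12743\right) = \left(\left(12 - 221\right) + 36722\right) \left(44839 + 12743\right) = \left(-209 + 36722\right) 57582 = 36513 \cdot 57582 = 2102491566$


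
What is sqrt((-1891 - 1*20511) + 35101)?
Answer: 3*sqrt(1411) ≈ 112.69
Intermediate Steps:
sqrt((-1891 - 1*20511) + 35101) = sqrt((-1891 - 20511) + 35101) = sqrt(-22402 + 35101) = sqrt(12699) = 3*sqrt(1411)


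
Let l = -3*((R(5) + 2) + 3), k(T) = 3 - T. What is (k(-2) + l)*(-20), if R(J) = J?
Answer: 500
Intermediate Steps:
l = -30 (l = -3*((5 + 2) + 3) = -3*(7 + 3) = -3*10 = -30)
(k(-2) + l)*(-20) = ((3 - 1*(-2)) - 30)*(-20) = ((3 + 2) - 30)*(-20) = (5 - 30)*(-20) = -25*(-20) = 500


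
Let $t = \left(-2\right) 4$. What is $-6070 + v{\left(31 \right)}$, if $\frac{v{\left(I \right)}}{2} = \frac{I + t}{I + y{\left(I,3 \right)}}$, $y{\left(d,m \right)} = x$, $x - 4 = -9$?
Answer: $- \frac{78887}{13} \approx -6068.2$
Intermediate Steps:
$x = -5$ ($x = 4 - 9 = -5$)
$y{\left(d,m \right)} = -5$
$t = -8$
$v{\left(I \right)} = \frac{2 \left(-8 + I\right)}{-5 + I}$ ($v{\left(I \right)} = 2 \frac{I - 8}{I - 5} = 2 \frac{-8 + I}{-5 + I} = \frac{2 \left(-8 + I\right)}{-5 + I}$)
$-6070 + v{\left(31 \right)} = -6070 + \frac{2 \left(-8 + 31\right)}{-5 + 31} = -6070 + 2 \cdot \frac{1}{26} \cdot 23 = -6070 + \frac{23}{13} = - \frac{78887}{13}$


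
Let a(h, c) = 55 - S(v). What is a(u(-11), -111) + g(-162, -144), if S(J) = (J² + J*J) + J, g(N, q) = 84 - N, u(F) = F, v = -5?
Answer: 256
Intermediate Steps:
S(J) = J + 2*J² (S(J) = (J² + J²) + J = 2*J² + J = J + 2*J²)
a(h, c) = 10 (a(h, c) = 55 - (-5)*(1 + 2*(-5)) = 55 - (-5)*(1 - 10) = 55 - (-5)*(-9) = 55 - 1*45 = 55 - 45 = 10)
a(u(-11), -111) + g(-162, -144) = 10 + (84 - 1*(-162)) = 10 + (84 + 162) = 10 + 246 = 256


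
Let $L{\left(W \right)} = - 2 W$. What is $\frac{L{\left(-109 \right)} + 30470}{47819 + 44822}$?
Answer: $\frac{30688}{92641} \approx 0.33126$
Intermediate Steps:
$\frac{L{\left(-109 \right)} + 30470}{47819 + 44822} = \frac{\left(-2\right) \left(-109\right) + 30470}{47819 + 44822} = \frac{218 + 30470}{92641} = 30688 \cdot \frac{1}{92641} = \frac{30688}{92641}$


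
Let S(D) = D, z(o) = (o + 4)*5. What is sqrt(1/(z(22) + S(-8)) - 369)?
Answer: I*sqrt(5492074)/122 ≈ 19.209*I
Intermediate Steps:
z(o) = 20 + 5*o (z(o) = (4 + o)*5 = 20 + 5*o)
sqrt(1/(z(22) + S(-8)) - 369) = sqrt(1/((20 + 5*22) - 8) - 369) = sqrt(1/((20 + 110) - 8) - 369) = sqrt(1/(130 - 8) - 369) = sqrt(1/122 - 369) = sqrt(-45017/122) = I*sqrt(5492074)/122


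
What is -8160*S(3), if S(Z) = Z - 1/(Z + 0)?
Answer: -21760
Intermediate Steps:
S(Z) = Z - 1/Z
-8160*S(3) = -8160*(3 - 1/3) = -8160*(3 - 1*⅓) = -8160*(3 - ⅓) = -8160*8/3 = -21760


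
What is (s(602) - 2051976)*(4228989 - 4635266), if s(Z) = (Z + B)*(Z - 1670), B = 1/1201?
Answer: 1314952229815260/1201 ≈ 1.0949e+12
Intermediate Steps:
B = 1/1201 ≈ 0.00083264
s(Z) = (-1670 + Z)*(1/1201 + Z) (s(Z) = (Z + 1/1201)*(Z - 1670) = (1/1201 + Z)*(-1670 + Z) = (-1670 + Z)*(1/1201 + Z))
(s(602) - 2051976)*(4228989 - 4635266) = ((-1670/1201 + 602² - 2005669/1201*602) - 2051976)*(4228989 - 4635266) = ((-1670/1201 + 362404 - 1207412738/1201) - 2051976)*(-406277) = (-772167204/1201 - 2051976)*(-406277) = -3236590380/1201*(-406277) = 1314952229815260/1201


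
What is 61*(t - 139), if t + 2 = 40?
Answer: -6161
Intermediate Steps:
t = 38 (t = -2 + 40 = 38)
61*(t - 139) = 61*(38 - 139) = 61*(-101) = -6161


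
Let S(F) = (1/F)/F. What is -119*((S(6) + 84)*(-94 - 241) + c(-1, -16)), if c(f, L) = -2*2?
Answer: 120608761/36 ≈ 3.3502e+6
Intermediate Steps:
c(f, L) = -4
S(F) = F⁻² (S(F) = 1/(F*F) = F⁻²)
-119*((S(6) + 84)*(-94 - 241) + c(-1, -16)) = -119*((6⁻² + 84)*(-94 - 241) - 4) = -119*((1/36 + 84)*(-335) - 4) = -119*((3025/36)*(-335) - 4) = -119*(-1013375/36 - 4) = -119*(-1013519/36) = 120608761/36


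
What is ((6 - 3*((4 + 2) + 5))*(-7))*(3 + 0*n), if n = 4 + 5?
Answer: 567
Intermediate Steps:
n = 9
((6 - 3*((4 + 2) + 5))*(-7))*(3 + 0*n) = ((6 - 3*((4 + 2) + 5))*(-7))*(3 + 0*9) = ((6 - 3*(6 + 5))*(-7))*(3 + 0) = ((6 - 3*11)*(-7))*3 = ((6 - 33)*(-7))*3 = -27*(-7)*3 = 189*3 = 567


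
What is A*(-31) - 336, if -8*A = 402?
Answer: 4887/4 ≈ 1221.8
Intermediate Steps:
A = -201/4 (A = -1/8*402 = -201/4 ≈ -50.250)
A*(-31) - 336 = -201/4*(-31) - 336 = 6231/4 - 336 = 4887/4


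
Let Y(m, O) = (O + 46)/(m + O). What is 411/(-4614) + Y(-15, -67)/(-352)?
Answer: -1993333/22196416 ≈ -0.089804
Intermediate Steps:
Y(m, O) = (46 + O)/(O + m)
411/(-4614) + Y(-15, -67)/(-352) = 411/(-4614) + ((46 - 67)/(-67 - 15))/(-352) = 411*(-1/4614) + (-21/(-82))*(-1/352) = -137/1538 - 1/82*(-21)*(-1/352) = -137/1538 + (21/82)*(-1/352) = -137/1538 - 21/28864 = -1993333/22196416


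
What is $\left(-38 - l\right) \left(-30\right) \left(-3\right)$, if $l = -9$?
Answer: $-2610$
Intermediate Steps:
$\left(-38 - l\right) \left(-30\right) \left(-3\right) = \left(-38 - -9\right) \left(-30\right) \left(-3\right) = \left(-38 + 9\right) \left(-30\right) \left(-3\right) = \left(-29\right) \left(-30\right) \left(-3\right) = 870 \left(-3\right) = -2610$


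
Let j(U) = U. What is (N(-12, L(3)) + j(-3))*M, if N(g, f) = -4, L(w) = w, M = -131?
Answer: 917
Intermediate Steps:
(N(-12, L(3)) + j(-3))*M = (-4 - 3)*(-131) = -7*(-131) = 917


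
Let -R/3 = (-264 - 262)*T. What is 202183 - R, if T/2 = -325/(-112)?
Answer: 5404699/28 ≈ 1.9303e+5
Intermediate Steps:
T = 325/56 (T = 2*(-325/(-112)) = 2*(-325*(-1/112)) = 2*(325/112) = 325/56 ≈ 5.8036)
R = 256425/28 (R = -3*(-264 - 262)*325/56 = -(-1578)*325/56 = -3*(-85475/28) = 256425/28 ≈ 9158.0)
202183 - R = 202183 - 1*256425/28 = 202183 - 256425/28 = 5404699/28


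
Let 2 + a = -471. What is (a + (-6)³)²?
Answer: 474721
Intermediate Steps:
a = -473 (a = -2 - 471 = -473)
(a + (-6)³)² = (-473 + (-6)³)² = (-473 - 216)² = (-689)² = 474721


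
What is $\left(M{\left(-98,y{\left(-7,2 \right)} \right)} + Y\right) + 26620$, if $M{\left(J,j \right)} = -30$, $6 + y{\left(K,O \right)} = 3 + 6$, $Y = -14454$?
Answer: $12136$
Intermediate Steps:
$y{\left(K,O \right)} = 3$ ($y{\left(K,O \right)} = -6 + \left(3 + 6\right) = -6 + 9 = 3$)
$\left(M{\left(-98,y{\left(-7,2 \right)} \right)} + Y\right) + 26620 = \left(-30 - 14454\right) + 26620 = -14484 + 26620 = 12136$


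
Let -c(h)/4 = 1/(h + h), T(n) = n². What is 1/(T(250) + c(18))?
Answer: 9/562499 ≈ 1.6000e-5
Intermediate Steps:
c(h) = -2/h (c(h) = -4/(h + h) = -4*1/(2*h) = -2/h)
1/(T(250) + c(18)) = 1/(250² - 2/18) = 1/(62500 - 2*1/18) = 1/(62500 - ⅑) = 1/(562499/9) = 9/562499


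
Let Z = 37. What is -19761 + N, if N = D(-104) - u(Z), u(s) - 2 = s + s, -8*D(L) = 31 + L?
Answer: -158623/8 ≈ -19828.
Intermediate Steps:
D(L) = -31/8 - L/8 (D(L) = -(31 + L)/8 = -31/8 - L/8)
u(s) = 2 + 2*s (u(s) = 2 + (s + s) = 2 + 2*s)
N = -535/8 (N = (-31/8 - 1/8*(-104)) - (2 + 2*37) = (-31/8 + 13) - (2 + 74) = 73/8 - 1*76 = 73/8 - 76 = -535/8 ≈ -66.875)
-19761 + N = -19761 - 535/8 = -158623/8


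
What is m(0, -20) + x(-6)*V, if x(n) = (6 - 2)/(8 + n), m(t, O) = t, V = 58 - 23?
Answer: 70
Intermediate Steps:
V = 35
x(n) = 4/(8 + n)
m(0, -20) + x(-6)*V = 0 + (4/(8 - 6))*35 = 0 + (4/2)*35 = 0 + (4*(1/2))*35 = 0 + 2*35 = 0 + 70 = 70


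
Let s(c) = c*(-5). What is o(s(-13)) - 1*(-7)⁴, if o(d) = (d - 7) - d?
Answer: -2408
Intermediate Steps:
s(c) = -5*c
o(d) = -7 (o(d) = (-7 + d) - d = -7)
o(s(-13)) - 1*(-7)⁴ = -7 - 1*(-7)⁴ = -7 - 1*2401 = -7 - 2401 = -2408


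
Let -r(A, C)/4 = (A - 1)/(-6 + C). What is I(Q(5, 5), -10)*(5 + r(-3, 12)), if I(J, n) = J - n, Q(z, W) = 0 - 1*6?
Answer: 92/3 ≈ 30.667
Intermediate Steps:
r(A, C) = -4*(-1 + A)/(-6 + C) (r(A, C) = -4*(A - 1)/(-6 + C) = -4*(-1 + A)/(-6 + C))
Q(z, W) = -6 (Q(z, W) = 0 - 6 = -6)
I(Q(5, 5), -10)*(5 + r(-3, 12)) = (-6 - 1*(-10))*(5 + 4*(1 - 1*(-3))/(-6 + 12)) = (-6 + 10)*(5 + 4*(1 + 3)/6) = 4*(5 + 4*(⅙)*4) = 4*(5 + 8/3) = 4*(23/3) = 92/3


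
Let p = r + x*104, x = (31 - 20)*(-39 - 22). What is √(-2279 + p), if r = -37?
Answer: 10*I*√721 ≈ 268.51*I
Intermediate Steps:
x = -671 (x = 11*(-61) = -671)
p = -69821 (p = -37 - 671*104 = -37 - 69784 = -69821)
√(-2279 + p) = √(-2279 - 69821) = √(-72100) = 10*I*√721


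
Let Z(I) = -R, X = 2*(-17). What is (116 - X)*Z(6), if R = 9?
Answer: -1350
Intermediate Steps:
X = -34
Z(I) = -9 (Z(I) = -1*9 = -9)
(116 - X)*Z(6) = (116 - 1*(-34))*(-9) = (116 + 34)*(-9) = 150*(-9) = -1350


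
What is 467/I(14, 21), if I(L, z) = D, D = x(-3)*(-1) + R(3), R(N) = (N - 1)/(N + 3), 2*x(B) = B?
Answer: 2802/11 ≈ 254.73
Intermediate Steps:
x(B) = B/2
R(N) = (-1 + N)/(3 + N)
D = 11/6 (D = ((1/2)*(-3))*(-1) + (-1 + 3)/(3 + 3) = -3/2*(-1) + 2/6 = 3/2 + (1/6)*2 = 3/2 + 1/3 = 11/6 ≈ 1.8333)
I(L, z) = 11/6
467/I(14, 21) = 467/(11/6) = 467*(6/11) = 2802/11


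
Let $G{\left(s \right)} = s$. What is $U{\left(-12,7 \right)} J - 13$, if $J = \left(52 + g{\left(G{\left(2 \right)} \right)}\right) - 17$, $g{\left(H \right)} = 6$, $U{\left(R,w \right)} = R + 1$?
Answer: $-464$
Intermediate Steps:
$U{\left(R,w \right)} = 1 + R$
$J = 41$ ($J = \left(52 + 6\right) - 17 = 58 - 17 = 41$)
$U{\left(-12,7 \right)} J - 13 = \left(1 - 12\right) 41 - 13 = \left(-11\right) 41 - 13 = -451 - 13 = -464$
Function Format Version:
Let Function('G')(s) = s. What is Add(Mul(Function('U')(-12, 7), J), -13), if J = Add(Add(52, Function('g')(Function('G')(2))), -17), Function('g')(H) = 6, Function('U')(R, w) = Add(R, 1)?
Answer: -464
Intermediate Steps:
Function('U')(R, w) = Add(1, R)
J = 41 (J = Add(Add(52, 6), -17) = Add(58, -17) = 41)
Add(Mul(Function('U')(-12, 7), J), -13) = Add(Mul(Add(1, -12), 41), -13) = Add(Mul(-11, 41), -13) = Add(-451, -13) = -464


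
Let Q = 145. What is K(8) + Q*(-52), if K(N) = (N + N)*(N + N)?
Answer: -7284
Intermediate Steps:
K(N) = 4*N**2 (K(N) = (2*N)*(2*N) = 4*N**2)
K(8) + Q*(-52) = 4*8**2 + 145*(-52) = 4*64 - 7540 = 256 - 7540 = -7284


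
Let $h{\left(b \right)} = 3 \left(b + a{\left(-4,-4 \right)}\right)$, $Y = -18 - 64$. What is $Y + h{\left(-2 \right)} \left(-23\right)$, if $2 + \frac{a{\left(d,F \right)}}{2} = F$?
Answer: $884$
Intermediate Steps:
$a{\left(d,F \right)} = -4 + 2 F$
$Y = -82$
$h{\left(b \right)} = -36 + 3 b$ ($h{\left(b \right)} = 3 \left(b + \left(-4 + 2 \left(-4\right)\right)\right) = 3 \left(b - 12\right) = 3 \left(-12 + b\right) = -36 + 3 b$)
$Y + h{\left(-2 \right)} \left(-23\right) = -82 + \left(-36 + 3 \left(-2\right)\right) \left(-23\right) = -82 + \left(-36 - 6\right) \left(-23\right) = -82 - -966 = -82 + 966 = 884$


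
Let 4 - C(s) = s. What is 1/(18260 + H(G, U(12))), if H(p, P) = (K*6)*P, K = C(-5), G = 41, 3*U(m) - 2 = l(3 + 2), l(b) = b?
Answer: 1/18386 ≈ 5.4389e-5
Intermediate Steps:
C(s) = 4 - s
U(m) = 7/3 (U(m) = ⅔ + (3 + 2)/3 = ⅔ + (⅓)*5 = ⅔ + 5/3 = 7/3)
K = 9 (K = 4 - 1*(-5) = 4 + 5 = 9)
H(p, P) = 54*P (H(p, P) = (9*6)*P = 54*P)
1/(18260 + H(G, U(12))) = 1/(18260 + 54*(7/3)) = 1/(18260 + 126) = 1/18386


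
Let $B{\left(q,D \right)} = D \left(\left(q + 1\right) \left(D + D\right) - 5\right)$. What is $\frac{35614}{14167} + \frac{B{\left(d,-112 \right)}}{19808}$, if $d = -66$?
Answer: $- \frac{1399314663}{17538746} \approx -79.784$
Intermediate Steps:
$B{\left(q,D \right)} = D \left(-5 + 2 D \left(1 + q\right)\right)$ ($B{\left(q,D \right)} = D \left(\left(1 + q\right) 2 D - 5\right) = D \left(2 D \left(1 + q\right) - 5\right) = D \left(-5 + 2 D \left(1 + q\right)\right)$)
$\frac{35614}{14167} + \frac{B{\left(d,-112 \right)}}{19808} = \frac{35614}{14167} + \frac{\left(-112\right) \left(-5 + 2 \left(-112\right) + 2 \left(-112\right) \left(-66\right)\right)}{19808} = 35614 \cdot \frac{1}{14167} + - 112 \left(-5 - 224 + 14784\right) \frac{1}{19808} = \frac{35614}{14167} + \left(-112\right) 14555 \cdot \frac{1}{19808} = \frac{35614}{14167} - \frac{101885}{1238} = - \frac{1399314663}{17538746}$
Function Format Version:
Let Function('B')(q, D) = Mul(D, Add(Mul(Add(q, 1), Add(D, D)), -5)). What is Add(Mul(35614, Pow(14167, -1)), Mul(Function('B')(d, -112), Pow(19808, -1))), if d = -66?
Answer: Rational(-1399314663, 17538746) ≈ -79.784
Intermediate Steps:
Function('B')(q, D) = Mul(D, Add(-5, Mul(2, D, Add(1, q)))) (Function('B')(q, D) = Mul(D, Add(Mul(Add(1, q), Mul(2, D)), -5)) = Mul(D, Add(Mul(2, D, Add(1, q)), -5)) = Mul(D, Add(-5, Mul(2, D, Add(1, q)))))
Add(Mul(35614, Pow(14167, -1)), Mul(Function('B')(d, -112), Pow(19808, -1))) = Add(Mul(35614, Pow(14167, -1)), Mul(Mul(-112, Add(-5, Mul(2, -112), Mul(2, -112, -66))), Pow(19808, -1))) = Add(Mul(35614, Rational(1, 14167)), Mul(Mul(-112, Add(-5, -224, 14784)), Rational(1, 19808))) = Add(Rational(35614, 14167), Mul(Mul(-112, 14555), Rational(1, 19808))) = Add(Rational(35614, 14167), Mul(-1630160, Rational(1, 19808))) = Add(Rational(35614, 14167), Rational(-101885, 1238)) = Rational(-1399314663, 17538746)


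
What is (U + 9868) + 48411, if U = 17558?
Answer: 75837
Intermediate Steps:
(U + 9868) + 48411 = (17558 + 9868) + 48411 = 27426 + 48411 = 75837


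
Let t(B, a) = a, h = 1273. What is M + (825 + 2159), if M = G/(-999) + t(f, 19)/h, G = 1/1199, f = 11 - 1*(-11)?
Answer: 239475156062/80252667 ≈ 2984.0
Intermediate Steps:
f = 22 (f = 11 + 11 = 22)
G = 1/1199 ≈ 0.00083403
M = 1197734/80252667 (M = (1/1199)/(-999) + 19/1273 = (1/1199)*(-1/999) + 19*(1/1273) = -1/1197801 + 1/67 = 1197734/80252667 ≈ 0.014925)
M + (825 + 2159) = 1197734/80252667 + (825 + 2159) = 1197734/80252667 + 2984 = 239475156062/80252667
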